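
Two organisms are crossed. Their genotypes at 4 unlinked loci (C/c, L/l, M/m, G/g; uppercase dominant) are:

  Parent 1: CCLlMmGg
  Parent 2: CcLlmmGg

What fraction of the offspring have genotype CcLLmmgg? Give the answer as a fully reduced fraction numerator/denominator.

P(CcLLmmgg) = 1/64

CCLlMmGg gametes: CLMG×2, CLMg×2, CLmG×2, CLmg×2, ClMG×2, ClMg×2, ClmG×2, Clmg×2
CcLlmmGg gametes: CLmG×2, CLmg×2, ClmG×2, Clmg×2, cLmG×2, cLmg×2, clmG×2, clmg×2
CCLlMmGg×CcLlmmGg grid (16·16=256): CCLLMmGG=4 CCLLMmGg=8 CCLLMmgg=4 CCLLmmGG=4 CCLLmmGg=8 CCLLmmgg=4 CCLlMmGG=8 CCLlMmGg=16 CCLlMmgg=8 CCLlmmGG=8 CCLlmmGg=16 CCLlmmgg=8 CCllMmGG=4 CCllMmGg=8 CCllMmgg=4 CCllmmGG=4 CCllmmGg=8 CCllmmgg=4 CcLLMmGG=4 CcLLMmGg=8 CcLLMmgg=4 CcLLmmGG=4 CcLLmmGg=8 CcLLmmgg=4 CcLlMmGG=8 CcLlMmGg=16 CcLlMmgg=8 CcLlmmGG=8 CcLlmmGg=16 CcLlmmgg=8 CcllMmGG=4 CcllMmGg=8 CcllMmgg=4 CcllmmGG=4 CcllmmGg=8 Ccllmmgg=4
CcLLmmgg hits 4/256; gcd=4; 4÷4/256÷4 = 1/64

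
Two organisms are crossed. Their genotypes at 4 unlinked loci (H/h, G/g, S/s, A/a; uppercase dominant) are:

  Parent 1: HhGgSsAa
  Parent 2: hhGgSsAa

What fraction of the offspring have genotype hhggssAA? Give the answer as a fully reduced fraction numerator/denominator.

HhGgSsAa gametes: HGSA×1, HGSa×1, HGsA×1, HGsa×1, HgSA×1, HgSa×1, HgsA×1, Hgsa×1, hGSA×1, hGSa×1, hGsA×1, hGsa×1, hgSA×1, hgSa×1, hgsA×1, hgsa×1
hhGgSsAa gametes: hGSA×2, hGSa×2, hGsA×2, hGsa×2, hgSA×2, hgSa×2, hgsA×2, hgsa×2
HhGgSsAa×hhGgSsAa grid (16·16=256): HhGGSSAA=2 HhGGSSAa=4 HhGGSSaa=2 HhGGSsAA=4 HhGGSsAa=8 HhGGSsaa=4 HhGGssAA=2 HhGGssAa=4 HhGGssaa=2 HhGgSSAA=4 HhGgSSAa=8 HhGgSSaa=4 HhGgSsAA=8 HhGgSsAa=16 HhGgSsaa=8 HhGgssAA=4 HhGgssAa=8 HhGgssaa=4 HhggSSAA=2 HhggSSAa=4 HhggSSaa=2 HhggSsAA=4 HhggSsAa=8 HhggSsaa=4 HhggssAA=2 HhggssAa=4 Hhggssaa=2 hhGGSSAA=2 hhGGSSAa=4 hhGGSSaa=2 hhGGSsAA=4 hhGGSsAa=8 hhGGSsaa=4 hhGGssAA=2 hhGGssAa=4 hhGGssaa=2 hhGgSSAA=4 hhGgSSAa=8 hhGgSSaa=4 hhGgSsAA=8 hhGgSsAa=16 hhGgSsaa=8 hhGgssAA=4 hhGgssAa=8 hhGgssaa=4 hhggSSAA=2 hhggSSAa=4 hhggSSaa=2 hhggSsAA=4 hhggSsAa=8 hhggSsaa=4 hhggssAA=2 hhggssAa=4 hhggssaa=2
hhggssAA hits 2/256; gcd=2; 2÷2/256÷2 = 1/128

P(hhggssAA) = 1/128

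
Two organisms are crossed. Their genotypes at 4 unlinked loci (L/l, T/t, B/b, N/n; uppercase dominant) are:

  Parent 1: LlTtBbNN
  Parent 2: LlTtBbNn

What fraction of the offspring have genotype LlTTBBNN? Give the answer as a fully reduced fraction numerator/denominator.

P(LlTTBBNN) = 1/64

LlTtBbNN gametes: LTBN×2, LTbN×2, LtBN×2, LtbN×2, lTBN×2, lTbN×2, ltBN×2, ltbN×2
LlTtBbNn gametes: LTBN×1, LTBn×1, LTbN×1, LTbn×1, LtBN×1, LtBn×1, LtbN×1, Ltbn×1, lTBN×1, lTBn×1, lTbN×1, lTbn×1, ltBN×1, ltBn×1, ltbN×1, ltbn×1
LlTtBbNN×LlTtBbNn grid (16·16=256): LLTTBBNN=2 LLTTBBNn=2 LLTTBbNN=4 LLTTBbNn=4 LLTTbbNN=2 LLTTbbNn=2 LLTtBBNN=4 LLTtBBNn=4 LLTtBbNN=8 LLTtBbNn=8 LLTtbbNN=4 LLTtbbNn=4 LLttBBNN=2 LLttBBNn=2 LLttBbNN=4 LLttBbNn=4 LLttbbNN=2 LLttbbNn=2 LlTTBBNN=4 LlTTBBNn=4 LlTTBbNN=8 LlTTBbNn=8 LlTTbbNN=4 LlTTbbNn=4 LlTtBBNN=8 LlTtBBNn=8 LlTtBbNN=16 LlTtBbNn=16 LlTtbbNN=8 LlTtbbNn=8 LlttBBNN=4 LlttBBNn=4 LlttBbNN=8 LlttBbNn=8 LlttbbNN=4 LlttbbNn=4 llTTBBNN=2 llTTBBNn=2 llTTBbNN=4 llTTBbNn=4 llTTbbNN=2 llTTbbNn=2 llTtBBNN=4 llTtBBNn=4 llTtBbNN=8 llTtBbNn=8 llTtbbNN=4 llTtbbNn=4 llttBBNN=2 llttBBNn=2 llttBbNN=4 llttBbNn=4 llttbbNN=2 llttbbNn=2
LlTTBBNN hits 4/256; gcd=4; 4÷4/256÷4 = 1/64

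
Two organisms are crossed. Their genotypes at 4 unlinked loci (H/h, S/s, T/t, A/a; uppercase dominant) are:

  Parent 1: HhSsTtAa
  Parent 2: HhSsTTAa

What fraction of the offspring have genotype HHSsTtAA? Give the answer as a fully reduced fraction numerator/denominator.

P(HHSsTtAA) = 1/64

HhSsTtAa gametes: HSTA×1, HSTa×1, HStA×1, HSta×1, HsTA×1, HsTa×1, HstA×1, Hsta×1, hSTA×1, hSTa×1, hStA×1, hSta×1, hsTA×1, hsTa×1, hstA×1, hsta×1
HhSsTTAa gametes: HSTA×2, HSTa×2, HsTA×2, HsTa×2, hSTA×2, hSTa×2, hsTA×2, hsTa×2
HhSsTtAa×HhSsTTAa grid (16·16=256): HHSSTTAA=2 HHSSTTAa=4 HHSSTTaa=2 HHSSTtAA=2 HHSSTtAa=4 HHSSTtaa=2 HHSsTTAA=4 HHSsTTAa=8 HHSsTTaa=4 HHSsTtAA=4 HHSsTtAa=8 HHSsTtaa=4 HHssTTAA=2 HHssTTAa=4 HHssTTaa=2 HHssTtAA=2 HHssTtAa=4 HHssTtaa=2 HhSSTTAA=4 HhSSTTAa=8 HhSSTTaa=4 HhSSTtAA=4 HhSSTtAa=8 HhSSTtaa=4 HhSsTTAA=8 HhSsTTAa=16 HhSsTTaa=8 HhSsTtAA=8 HhSsTtAa=16 HhSsTtaa=8 HhssTTAA=4 HhssTTAa=8 HhssTTaa=4 HhssTtAA=4 HhssTtAa=8 HhssTtaa=4 hhSSTTAA=2 hhSSTTAa=4 hhSSTTaa=2 hhSSTtAA=2 hhSSTtAa=4 hhSSTtaa=2 hhSsTTAA=4 hhSsTTAa=8 hhSsTTaa=4 hhSsTtAA=4 hhSsTtAa=8 hhSsTtaa=4 hhssTTAA=2 hhssTTAa=4 hhssTTaa=2 hhssTtAA=2 hhssTtAa=4 hhssTtaa=2
HHSsTtAA hits 4/256; gcd=4; 4÷4/256÷4 = 1/64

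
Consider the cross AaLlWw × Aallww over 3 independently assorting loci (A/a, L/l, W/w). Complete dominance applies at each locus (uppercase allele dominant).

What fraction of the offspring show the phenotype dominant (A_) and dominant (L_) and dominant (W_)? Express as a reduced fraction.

AaLlWw gametes: ALW×1, ALw×1, AlW×1, Alw×1, aLW×1, aLw×1, alW×1, alw×1
Aallww gametes: Alw×4, alw×4
AaLlWw×Aallww grid (8·8=64): AALlWw=4 AALlww=4 AAllWw=4 AAllww=4 AaLlWw=8 AaLlww=8 AallWw=8 Aallww=8 aaLlWw=4 aaLlww=4 aallWw=4 aallww=4
A_ L_ W_ hits 12/64; gcd=4; 12÷4/64÷4 = 3/16

P(A_ L_ W_) = 3/16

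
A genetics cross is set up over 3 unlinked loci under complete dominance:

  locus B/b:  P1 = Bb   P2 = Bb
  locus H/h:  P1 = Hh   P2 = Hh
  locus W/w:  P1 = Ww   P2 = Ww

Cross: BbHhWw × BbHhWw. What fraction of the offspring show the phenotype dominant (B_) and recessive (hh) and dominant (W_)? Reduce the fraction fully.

BbHhWw gametes: BHW×1, BHw×1, BhW×1, Bhw×1, bHW×1, bHw×1, bhW×1, bhw×1
BbHhWw gametes: BHW×1, BHw×1, BhW×1, Bhw×1, bHW×1, bHw×1, bhW×1, bhw×1
BbHhWw×BbHhWw grid (8·8=64): BBHHWW=1 BBHHWw=2 BBHHww=1 BBHhWW=2 BBHhWw=4 BBHhww=2 BBhhWW=1 BBhhWw=2 BBhhww=1 BbHHWW=2 BbHHWw=4 BbHHww=2 BbHhWW=4 BbHhWw=8 BbHhww=4 BbhhWW=2 BbhhWw=4 Bbhhww=2 bbHHWW=1 bbHHWw=2 bbHHww=1 bbHhWW=2 bbHhWw=4 bbHhww=2 bbhhWW=1 bbhhWw=2 bbhhww=1
B_ hh W_ hits 9/64; gcd=1; 9÷1/64÷1 = 9/64

P(B_ hh W_) = 9/64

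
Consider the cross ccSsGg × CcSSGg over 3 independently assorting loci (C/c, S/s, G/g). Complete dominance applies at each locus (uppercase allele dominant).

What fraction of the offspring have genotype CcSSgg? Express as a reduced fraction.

P(CcSSgg) = 1/16

ccSsGg gametes: cSG×2, cSg×2, csG×2, csg×2
CcSSGg gametes: CSG×2, CSg×2, cSG×2, cSg×2
ccSsGg×CcSSGg grid (8·8=64): CcSSGG=4 CcSSGg=8 CcSSgg=4 CcSsGG=4 CcSsGg=8 CcSsgg=4 ccSSGG=4 ccSSGg=8 ccSSgg=4 ccSsGG=4 ccSsGg=8 ccSsgg=4
CcSSgg hits 4/64; gcd=4; 4÷4/64÷4 = 1/16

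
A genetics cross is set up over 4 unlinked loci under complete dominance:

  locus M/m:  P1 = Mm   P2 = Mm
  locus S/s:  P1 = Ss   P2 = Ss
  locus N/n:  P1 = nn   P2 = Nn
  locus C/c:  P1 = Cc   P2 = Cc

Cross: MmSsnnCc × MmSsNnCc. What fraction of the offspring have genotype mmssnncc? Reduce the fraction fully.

P(mmssnncc) = 1/128

MmSsnnCc gametes: MSnC×2, MSnc×2, MsnC×2, Msnc×2, mSnC×2, mSnc×2, msnC×2, msnc×2
MmSsNnCc gametes: MSNC×1, MSNc×1, MSnC×1, MSnc×1, MsNC×1, MsNc×1, MsnC×1, Msnc×1, mSNC×1, mSNc×1, mSnC×1, mSnc×1, msNC×1, msNc×1, msnC×1, msnc×1
MmSsnnCc×MmSsNnCc grid (16·16=256): MMSSNnCC=2 MMSSNnCc=4 MMSSNncc=2 MMSSnnCC=2 MMSSnnCc=4 MMSSnncc=2 MMSsNnCC=4 MMSsNnCc=8 MMSsNncc=4 MMSsnnCC=4 MMSsnnCc=8 MMSsnncc=4 MMssNnCC=2 MMssNnCc=4 MMssNncc=2 MMssnnCC=2 MMssnnCc=4 MMssnncc=2 MmSSNnCC=4 MmSSNnCc=8 MmSSNncc=4 MmSSnnCC=4 MmSSnnCc=8 MmSSnncc=4 MmSsNnCC=8 MmSsNnCc=16 MmSsNncc=8 MmSsnnCC=8 MmSsnnCc=16 MmSsnncc=8 MmssNnCC=4 MmssNnCc=8 MmssNncc=4 MmssnnCC=4 MmssnnCc=8 Mmssnncc=4 mmSSNnCC=2 mmSSNnCc=4 mmSSNncc=2 mmSSnnCC=2 mmSSnnCc=4 mmSSnncc=2 mmSsNnCC=4 mmSsNnCc=8 mmSsNncc=4 mmSsnnCC=4 mmSsnnCc=8 mmSsnncc=4 mmssNnCC=2 mmssNnCc=4 mmssNncc=2 mmssnnCC=2 mmssnnCc=4 mmssnncc=2
mmssnncc hits 2/256; gcd=2; 2÷2/256÷2 = 1/128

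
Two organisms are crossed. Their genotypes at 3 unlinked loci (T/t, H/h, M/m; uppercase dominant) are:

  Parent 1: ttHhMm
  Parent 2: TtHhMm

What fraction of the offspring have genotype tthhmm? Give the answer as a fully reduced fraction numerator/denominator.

ttHhMm gametes: tHM×2, tHm×2, thM×2, thm×2
TtHhMm gametes: THM×1, THm×1, ThM×1, Thm×1, tHM×1, tHm×1, thM×1, thm×1
ttHhMm×TtHhMm grid (8·8=64): TtHHMM=2 TtHHMm=4 TtHHmm=2 TtHhMM=4 TtHhMm=8 TtHhmm=4 TthhMM=2 TthhMm=4 Tthhmm=2 ttHHMM=2 ttHHMm=4 ttHHmm=2 ttHhMM=4 ttHhMm=8 ttHhmm=4 tthhMM=2 tthhMm=4 tthhmm=2
tthhmm hits 2/64; gcd=2; 2÷2/64÷2 = 1/32

P(tthhmm) = 1/32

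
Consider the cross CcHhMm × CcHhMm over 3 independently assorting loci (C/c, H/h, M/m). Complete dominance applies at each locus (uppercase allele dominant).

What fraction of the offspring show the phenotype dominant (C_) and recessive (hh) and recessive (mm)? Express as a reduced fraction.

CcHhMm gametes: CHM×1, CHm×1, ChM×1, Chm×1, cHM×1, cHm×1, chM×1, chm×1
CcHhMm gametes: CHM×1, CHm×1, ChM×1, Chm×1, cHM×1, cHm×1, chM×1, chm×1
CcHhMm×CcHhMm grid (8·8=64): CCHHMM=1 CCHHMm=2 CCHHmm=1 CCHhMM=2 CCHhMm=4 CCHhmm=2 CChhMM=1 CChhMm=2 CChhmm=1 CcHHMM=2 CcHHMm=4 CcHHmm=2 CcHhMM=4 CcHhMm=8 CcHhmm=4 CchhMM=2 CchhMm=4 Cchhmm=2 ccHHMM=1 ccHHMm=2 ccHHmm=1 ccHhMM=2 ccHhMm=4 ccHhmm=2 cchhMM=1 cchhMm=2 cchhmm=1
C_ hh mm hits 3/64; gcd=1; 3÷1/64÷1 = 3/64

P(C_ hh mm) = 3/64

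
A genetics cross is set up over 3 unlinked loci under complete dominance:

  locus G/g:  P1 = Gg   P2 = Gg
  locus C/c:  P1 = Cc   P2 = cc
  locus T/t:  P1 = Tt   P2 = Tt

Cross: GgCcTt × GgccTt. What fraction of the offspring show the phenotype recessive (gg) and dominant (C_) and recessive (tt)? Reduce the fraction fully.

P(gg C_ tt) = 1/32

GgCcTt gametes: GCT×1, GCt×1, GcT×1, Gct×1, gCT×1, gCt×1, gcT×1, gct×1
GgccTt gametes: GcT×2, Gct×2, gcT×2, gct×2
GgCcTt×GgccTt grid (8·8=64): GGCcTT=2 GGCcTt=4 GGCctt=2 GGccTT=2 GGccTt=4 GGcctt=2 GgCcTT=4 GgCcTt=8 GgCctt=4 GgccTT=4 GgccTt=8 Ggcctt=4 ggCcTT=2 ggCcTt=4 ggCctt=2 ggccTT=2 ggccTt=4 ggcctt=2
gg C_ tt hits 2/64; gcd=2; 2÷2/64÷2 = 1/32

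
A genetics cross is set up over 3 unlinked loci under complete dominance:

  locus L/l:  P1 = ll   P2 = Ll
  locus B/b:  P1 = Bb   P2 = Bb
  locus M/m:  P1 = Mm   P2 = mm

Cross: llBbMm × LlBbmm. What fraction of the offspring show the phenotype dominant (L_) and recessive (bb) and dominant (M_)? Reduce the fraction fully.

P(L_ bb M_) = 1/16

llBbMm gametes: lBM×2, lBm×2, lbM×2, lbm×2
LlBbmm gametes: LBm×2, Lbm×2, lBm×2, lbm×2
llBbMm×LlBbmm grid (8·8=64): LlBBMm=4 LlBBmm=4 LlBbMm=8 LlBbmm=8 LlbbMm=4 Llbbmm=4 llBBMm=4 llBBmm=4 llBbMm=8 llBbmm=8 llbbMm=4 llbbmm=4
L_ bb M_ hits 4/64; gcd=4; 4÷4/64÷4 = 1/16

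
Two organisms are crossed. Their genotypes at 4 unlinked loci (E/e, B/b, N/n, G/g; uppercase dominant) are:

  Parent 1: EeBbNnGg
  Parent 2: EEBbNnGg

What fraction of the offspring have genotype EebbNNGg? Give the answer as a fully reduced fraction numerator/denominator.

P(EebbNNGg) = 1/64

EeBbNnGg gametes: EBNG×1, EBNg×1, EBnG×1, EBng×1, EbNG×1, EbNg×1, EbnG×1, Ebng×1, eBNG×1, eBNg×1, eBnG×1, eBng×1, ebNG×1, ebNg×1, ebnG×1, ebng×1
EEBbNnGg gametes: EBNG×2, EBNg×2, EBnG×2, EBng×2, EbNG×2, EbNg×2, EbnG×2, Ebng×2
EeBbNnGg×EEBbNnGg grid (16·16=256): EEBBNNGG=2 EEBBNNGg=4 EEBBNNgg=2 EEBBNnGG=4 EEBBNnGg=8 EEBBNngg=4 EEBBnnGG=2 EEBBnnGg=4 EEBBnngg=2 EEBbNNGG=4 EEBbNNGg=8 EEBbNNgg=4 EEBbNnGG=8 EEBbNnGg=16 EEBbNngg=8 EEBbnnGG=4 EEBbnnGg=8 EEBbnngg=4 EEbbNNGG=2 EEbbNNGg=4 EEbbNNgg=2 EEbbNnGG=4 EEbbNnGg=8 EEbbNngg=4 EEbbnnGG=2 EEbbnnGg=4 EEbbnngg=2 EeBBNNGG=2 EeBBNNGg=4 EeBBNNgg=2 EeBBNnGG=4 EeBBNnGg=8 EeBBNngg=4 EeBBnnGG=2 EeBBnnGg=4 EeBBnngg=2 EeBbNNGG=4 EeBbNNGg=8 EeBbNNgg=4 EeBbNnGG=8 EeBbNnGg=16 EeBbNngg=8 EeBbnnGG=4 EeBbnnGg=8 EeBbnngg=4 EebbNNGG=2 EebbNNGg=4 EebbNNgg=2 EebbNnGG=4 EebbNnGg=8 EebbNngg=4 EebbnnGG=2 EebbnnGg=4 Eebbnngg=2
EebbNNGg hits 4/256; gcd=4; 4÷4/256÷4 = 1/64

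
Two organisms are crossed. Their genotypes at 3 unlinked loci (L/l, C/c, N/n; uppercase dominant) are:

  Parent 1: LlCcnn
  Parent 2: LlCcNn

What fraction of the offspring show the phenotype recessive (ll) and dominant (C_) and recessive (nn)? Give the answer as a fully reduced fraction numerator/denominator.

P(ll C_ nn) = 3/32

LlCcnn gametes: LCn×2, Lcn×2, lCn×2, lcn×2
LlCcNn gametes: LCN×1, LCn×1, LcN×1, Lcn×1, lCN×1, lCn×1, lcN×1, lcn×1
LlCcnn×LlCcNn grid (8·8=64): LLCCNn=2 LLCCnn=2 LLCcNn=4 LLCcnn=4 LLccNn=2 LLccnn=2 LlCCNn=4 LlCCnn=4 LlCcNn=8 LlCcnn=8 LlccNn=4 Llccnn=4 llCCNn=2 llCCnn=2 llCcNn=4 llCcnn=4 llccNn=2 llccnn=2
ll C_ nn hits 6/64; gcd=2; 6÷2/64÷2 = 3/32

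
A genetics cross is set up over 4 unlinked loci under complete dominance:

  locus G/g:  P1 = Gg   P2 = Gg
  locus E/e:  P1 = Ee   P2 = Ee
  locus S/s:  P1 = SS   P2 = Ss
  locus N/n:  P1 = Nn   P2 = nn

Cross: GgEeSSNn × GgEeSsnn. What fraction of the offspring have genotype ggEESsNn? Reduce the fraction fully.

P(ggEESsNn) = 1/64

GgEeSSNn gametes: GESN×2, GESn×2, GeSN×2, GeSn×2, gESN×2, gESn×2, geSN×2, geSn×2
GgEeSsnn gametes: GESn×2, GEsn×2, GeSn×2, Gesn×2, gESn×2, gEsn×2, geSn×2, gesn×2
GgEeSSNn×GgEeSsnn grid (16·16=256): GGEESSNn=4 GGEESSnn=4 GGEESsNn=4 GGEESsnn=4 GGEeSSNn=8 GGEeSSnn=8 GGEeSsNn=8 GGEeSsnn=8 GGeeSSNn=4 GGeeSSnn=4 GGeeSsNn=4 GGeeSsnn=4 GgEESSNn=8 GgEESSnn=8 GgEESsNn=8 GgEESsnn=8 GgEeSSNn=16 GgEeSSnn=16 GgEeSsNn=16 GgEeSsnn=16 GgeeSSNn=8 GgeeSSnn=8 GgeeSsNn=8 GgeeSsnn=8 ggEESSNn=4 ggEESSnn=4 ggEESsNn=4 ggEESsnn=4 ggEeSSNn=8 ggEeSSnn=8 ggEeSsNn=8 ggEeSsnn=8 ggeeSSNn=4 ggeeSSnn=4 ggeeSsNn=4 ggeeSsnn=4
ggEESsNn hits 4/256; gcd=4; 4÷4/256÷4 = 1/64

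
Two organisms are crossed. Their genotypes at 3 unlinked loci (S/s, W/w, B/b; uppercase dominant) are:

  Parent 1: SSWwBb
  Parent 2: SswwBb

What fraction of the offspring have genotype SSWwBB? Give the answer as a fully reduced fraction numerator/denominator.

SSWwBb gametes: SWB×2, SWb×2, SwB×2, Swb×2
SswwBb gametes: SwB×2, Swb×2, swB×2, swb×2
SSWwBb×SswwBb grid (8·8=64): SSWwBB=4 SSWwBb=8 SSWwbb=4 SSwwBB=4 SSwwBb=8 SSwwbb=4 SsWwBB=4 SsWwBb=8 SsWwbb=4 SswwBB=4 SswwBb=8 Sswwbb=4
SSWwBB hits 4/64; gcd=4; 4÷4/64÷4 = 1/16

P(SSWwBB) = 1/16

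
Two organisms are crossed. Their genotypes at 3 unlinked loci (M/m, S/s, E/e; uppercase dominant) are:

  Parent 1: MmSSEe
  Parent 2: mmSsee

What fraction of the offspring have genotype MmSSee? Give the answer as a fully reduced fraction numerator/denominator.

MmSSEe gametes: MSE×2, MSe×2, mSE×2, mSe×2
mmSsee gametes: mSe×4, mse×4
MmSSEe×mmSsee grid (8·8=64): MmSSEe=8 MmSSee=8 MmSsEe=8 MmSsee=8 mmSSEe=8 mmSSee=8 mmSsEe=8 mmSsee=8
MmSSee hits 8/64; gcd=8; 8÷8/64÷8 = 1/8

P(MmSSee) = 1/8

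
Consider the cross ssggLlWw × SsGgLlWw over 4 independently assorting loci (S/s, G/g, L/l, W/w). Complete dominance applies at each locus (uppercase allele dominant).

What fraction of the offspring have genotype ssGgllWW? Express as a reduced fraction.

P(ssGgllWW) = 1/64

ssggLlWw gametes: sgLW×4, sgLw×4, sglW×4, sglw×4
SsGgLlWw gametes: SGLW×1, SGLw×1, SGlW×1, SGlw×1, SgLW×1, SgLw×1, SglW×1, Sglw×1, sGLW×1, sGLw×1, sGlW×1, sGlw×1, sgLW×1, sgLw×1, sglW×1, sglw×1
ssggLlWw×SsGgLlWw grid (16·16=256): SsGgLLWW=4 SsGgLLWw=8 SsGgLLww=4 SsGgLlWW=8 SsGgLlWw=16 SsGgLlww=8 SsGgllWW=4 SsGgllWw=8 SsGgllww=4 SsggLLWW=4 SsggLLWw=8 SsggLLww=4 SsggLlWW=8 SsggLlWw=16 SsggLlww=8 SsggllWW=4 SsggllWw=8 Ssggllww=4 ssGgLLWW=4 ssGgLLWw=8 ssGgLLww=4 ssGgLlWW=8 ssGgLlWw=16 ssGgLlww=8 ssGgllWW=4 ssGgllWw=8 ssGgllww=4 ssggLLWW=4 ssggLLWw=8 ssggLLww=4 ssggLlWW=8 ssggLlWw=16 ssggLlww=8 ssggllWW=4 ssggllWw=8 ssggllww=4
ssGgllWW hits 4/256; gcd=4; 4÷4/256÷4 = 1/64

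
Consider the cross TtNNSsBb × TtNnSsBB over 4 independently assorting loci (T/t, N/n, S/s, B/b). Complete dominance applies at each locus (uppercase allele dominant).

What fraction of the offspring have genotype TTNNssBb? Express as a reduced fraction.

P(TTNNssBb) = 1/64

TtNNSsBb gametes: TNSB×2, TNSb×2, TNsB×2, TNsb×2, tNSB×2, tNSb×2, tNsB×2, tNsb×2
TtNnSsBB gametes: TNSB×2, TNsB×2, TnSB×2, TnsB×2, tNSB×2, tNsB×2, tnSB×2, tnsB×2
TtNNSsBb×TtNnSsBB grid (16·16=256): TTNNSSBB=4 TTNNSSBb=4 TTNNSsBB=8 TTNNSsBb=8 TTNNssBB=4 TTNNssBb=4 TTNnSSBB=4 TTNnSSBb=4 TTNnSsBB=8 TTNnSsBb=8 TTNnssBB=4 TTNnssBb=4 TtNNSSBB=8 TtNNSSBb=8 TtNNSsBB=16 TtNNSsBb=16 TtNNssBB=8 TtNNssBb=8 TtNnSSBB=8 TtNnSSBb=8 TtNnSsBB=16 TtNnSsBb=16 TtNnssBB=8 TtNnssBb=8 ttNNSSBB=4 ttNNSSBb=4 ttNNSsBB=8 ttNNSsBb=8 ttNNssBB=4 ttNNssBb=4 ttNnSSBB=4 ttNnSSBb=4 ttNnSsBB=8 ttNnSsBb=8 ttNnssBB=4 ttNnssBb=4
TTNNssBb hits 4/256; gcd=4; 4÷4/256÷4 = 1/64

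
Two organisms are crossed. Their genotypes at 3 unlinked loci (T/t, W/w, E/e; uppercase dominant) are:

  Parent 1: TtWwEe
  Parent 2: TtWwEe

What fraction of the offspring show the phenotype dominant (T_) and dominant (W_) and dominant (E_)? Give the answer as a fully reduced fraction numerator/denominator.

P(T_ W_ E_) = 27/64

TtWwEe gametes: TWE×1, TWe×1, TwE×1, Twe×1, tWE×1, tWe×1, twE×1, twe×1
TtWwEe gametes: TWE×1, TWe×1, TwE×1, Twe×1, tWE×1, tWe×1, twE×1, twe×1
TtWwEe×TtWwEe grid (8·8=64): TTWWEE=1 TTWWEe=2 TTWWee=1 TTWwEE=2 TTWwEe=4 TTWwee=2 TTwwEE=1 TTwwEe=2 TTwwee=1 TtWWEE=2 TtWWEe=4 TtWWee=2 TtWwEE=4 TtWwEe=8 TtWwee=4 TtwwEE=2 TtwwEe=4 Ttwwee=2 ttWWEE=1 ttWWEe=2 ttWWee=1 ttWwEE=2 ttWwEe=4 ttWwee=2 ttwwEE=1 ttwwEe=2 ttwwee=1
T_ W_ E_ hits 27/64; gcd=1; 27÷1/64÷1 = 27/64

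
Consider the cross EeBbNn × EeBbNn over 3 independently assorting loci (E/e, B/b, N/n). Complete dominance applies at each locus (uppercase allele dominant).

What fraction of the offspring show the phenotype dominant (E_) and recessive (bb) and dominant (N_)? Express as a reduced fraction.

EeBbNn gametes: EBN×1, EBn×1, EbN×1, Ebn×1, eBN×1, eBn×1, ebN×1, ebn×1
EeBbNn gametes: EBN×1, EBn×1, EbN×1, Ebn×1, eBN×1, eBn×1, ebN×1, ebn×1
EeBbNn×EeBbNn grid (8·8=64): EEBBNN=1 EEBBNn=2 EEBBnn=1 EEBbNN=2 EEBbNn=4 EEBbnn=2 EEbbNN=1 EEbbNn=2 EEbbnn=1 EeBBNN=2 EeBBNn=4 EeBBnn=2 EeBbNN=4 EeBbNn=8 EeBbnn=4 EebbNN=2 EebbNn=4 Eebbnn=2 eeBBNN=1 eeBBNn=2 eeBBnn=1 eeBbNN=2 eeBbNn=4 eeBbnn=2 eebbNN=1 eebbNn=2 eebbnn=1
E_ bb N_ hits 9/64; gcd=1; 9÷1/64÷1 = 9/64

P(E_ bb N_) = 9/64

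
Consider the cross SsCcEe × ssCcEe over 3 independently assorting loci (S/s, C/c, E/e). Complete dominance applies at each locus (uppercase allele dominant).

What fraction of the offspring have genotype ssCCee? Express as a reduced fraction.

P(ssCCee) = 1/32

SsCcEe gametes: SCE×1, SCe×1, ScE×1, Sce×1, sCE×1, sCe×1, scE×1, sce×1
ssCcEe gametes: sCE×2, sCe×2, scE×2, sce×2
SsCcEe×ssCcEe grid (8·8=64): SsCCEE=2 SsCCEe=4 SsCCee=2 SsCcEE=4 SsCcEe=8 SsCcee=4 SsccEE=2 SsccEe=4 Ssccee=2 ssCCEE=2 ssCCEe=4 ssCCee=2 ssCcEE=4 ssCcEe=8 ssCcee=4 ssccEE=2 ssccEe=4 ssccee=2
ssCCee hits 2/64; gcd=2; 2÷2/64÷2 = 1/32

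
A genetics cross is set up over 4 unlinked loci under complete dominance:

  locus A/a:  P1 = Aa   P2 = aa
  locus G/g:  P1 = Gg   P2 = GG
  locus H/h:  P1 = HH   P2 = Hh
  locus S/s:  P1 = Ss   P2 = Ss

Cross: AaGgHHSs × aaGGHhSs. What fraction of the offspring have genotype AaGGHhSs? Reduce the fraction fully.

P(AaGGHhSs) = 1/16

AaGgHHSs gametes: AGHS×2, AGHs×2, AgHS×2, AgHs×2, aGHS×2, aGHs×2, agHS×2, agHs×2
aaGGHhSs gametes: aGHS×4, aGHs×4, aGhS×4, aGhs×4
AaGgHHSs×aaGGHhSs grid (16·16=256): AaGGHHSS=8 AaGGHHSs=16 AaGGHHss=8 AaGGHhSS=8 AaGGHhSs=16 AaGGHhss=8 AaGgHHSS=8 AaGgHHSs=16 AaGgHHss=8 AaGgHhSS=8 AaGgHhSs=16 AaGgHhss=8 aaGGHHSS=8 aaGGHHSs=16 aaGGHHss=8 aaGGHhSS=8 aaGGHhSs=16 aaGGHhss=8 aaGgHHSS=8 aaGgHHSs=16 aaGgHHss=8 aaGgHhSS=8 aaGgHhSs=16 aaGgHhss=8
AaGGHhSs hits 16/256; gcd=16; 16÷16/256÷16 = 1/16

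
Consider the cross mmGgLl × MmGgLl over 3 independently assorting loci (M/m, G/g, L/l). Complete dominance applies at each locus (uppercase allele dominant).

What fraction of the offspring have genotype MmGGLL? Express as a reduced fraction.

mmGgLl gametes: mGL×2, mGl×2, mgL×2, mgl×2
MmGgLl gametes: MGL×1, MGl×1, MgL×1, Mgl×1, mGL×1, mGl×1, mgL×1, mgl×1
mmGgLl×MmGgLl grid (8·8=64): MmGGLL=2 MmGGLl=4 MmGGll=2 MmGgLL=4 MmGgLl=8 MmGgll=4 MmggLL=2 MmggLl=4 Mmggll=2 mmGGLL=2 mmGGLl=4 mmGGll=2 mmGgLL=4 mmGgLl=8 mmGgll=4 mmggLL=2 mmggLl=4 mmggll=2
MmGGLL hits 2/64; gcd=2; 2÷2/64÷2 = 1/32

P(MmGGLL) = 1/32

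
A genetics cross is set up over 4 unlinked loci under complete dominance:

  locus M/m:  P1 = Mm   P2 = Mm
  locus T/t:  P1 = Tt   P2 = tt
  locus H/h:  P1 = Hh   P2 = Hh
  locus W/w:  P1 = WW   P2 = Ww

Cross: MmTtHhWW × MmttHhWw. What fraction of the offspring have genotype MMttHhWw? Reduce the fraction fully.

P(MMttHhWw) = 1/32

MmTtHhWW gametes: MTHW×2, MThW×2, MtHW×2, MthW×2, mTHW×2, mThW×2, mtHW×2, mthW×2
MmttHhWw gametes: MtHW×2, MtHw×2, MthW×2, Mthw×2, mtHW×2, mtHw×2, mthW×2, mthw×2
MmTtHhWW×MmttHhWw grid (16·16=256): MMTtHHWW=4 MMTtHHWw=4 MMTtHhWW=8 MMTtHhWw=8 MMTthhWW=4 MMTthhWw=4 MMttHHWW=4 MMttHHWw=4 MMttHhWW=8 MMttHhWw=8 MMtthhWW=4 MMtthhWw=4 MmTtHHWW=8 MmTtHHWw=8 MmTtHhWW=16 MmTtHhWw=16 MmTthhWW=8 MmTthhWw=8 MmttHHWW=8 MmttHHWw=8 MmttHhWW=16 MmttHhWw=16 MmtthhWW=8 MmtthhWw=8 mmTtHHWW=4 mmTtHHWw=4 mmTtHhWW=8 mmTtHhWw=8 mmTthhWW=4 mmTthhWw=4 mmttHHWW=4 mmttHHWw=4 mmttHhWW=8 mmttHhWw=8 mmtthhWW=4 mmtthhWw=4
MMttHhWw hits 8/256; gcd=8; 8÷8/256÷8 = 1/32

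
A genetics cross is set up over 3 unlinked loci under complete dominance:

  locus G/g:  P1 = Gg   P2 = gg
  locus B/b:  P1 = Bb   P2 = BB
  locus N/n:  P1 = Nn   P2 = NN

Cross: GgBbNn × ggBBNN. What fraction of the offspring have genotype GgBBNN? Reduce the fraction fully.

GgBbNn gametes: GBN×1, GBn×1, GbN×1, Gbn×1, gBN×1, gBn×1, gbN×1, gbn×1
ggBBNN gametes: gBN×8
GgBbNn×ggBBNN grid (8·8=64): GgBBNN=8 GgBBNn=8 GgBbNN=8 GgBbNn=8 ggBBNN=8 ggBBNn=8 ggBbNN=8 ggBbNn=8
GgBBNN hits 8/64; gcd=8; 8÷8/64÷8 = 1/8

P(GgBBNN) = 1/8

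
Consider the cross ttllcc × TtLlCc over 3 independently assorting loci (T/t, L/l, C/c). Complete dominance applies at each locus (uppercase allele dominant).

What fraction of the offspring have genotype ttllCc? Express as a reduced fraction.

ttllcc gametes: tlc×8
TtLlCc gametes: TLC×1, TLc×1, TlC×1, Tlc×1, tLC×1, tLc×1, tlC×1, tlc×1
ttllcc×TtLlCc grid (8·8=64): TtLlCc=8 TtLlcc=8 TtllCc=8 Ttllcc=8 ttLlCc=8 ttLlcc=8 ttllCc=8 ttllcc=8
ttllCc hits 8/64; gcd=8; 8÷8/64÷8 = 1/8

P(ttllCc) = 1/8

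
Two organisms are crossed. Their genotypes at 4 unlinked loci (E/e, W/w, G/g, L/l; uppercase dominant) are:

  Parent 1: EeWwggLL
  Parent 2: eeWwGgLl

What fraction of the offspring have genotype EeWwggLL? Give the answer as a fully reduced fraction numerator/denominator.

P(EeWwggLL) = 1/16

EeWwggLL gametes: EWgL×4, EwgL×4, eWgL×4, ewgL×4
eeWwGgLl gametes: eWGL×2, eWGl×2, eWgL×2, eWgl×2, ewGL×2, ewGl×2, ewgL×2, ewgl×2
EeWwggLL×eeWwGgLl grid (16·16=256): EeWWGgLL=8 EeWWGgLl=8 EeWWggLL=8 EeWWggLl=8 EeWwGgLL=16 EeWwGgLl=16 EeWwggLL=16 EeWwggLl=16 EewwGgLL=8 EewwGgLl=8 EewwggLL=8 EewwggLl=8 eeWWGgLL=8 eeWWGgLl=8 eeWWggLL=8 eeWWggLl=8 eeWwGgLL=16 eeWwGgLl=16 eeWwggLL=16 eeWwggLl=16 eewwGgLL=8 eewwGgLl=8 eewwggLL=8 eewwggLl=8
EeWwggLL hits 16/256; gcd=16; 16÷16/256÷16 = 1/16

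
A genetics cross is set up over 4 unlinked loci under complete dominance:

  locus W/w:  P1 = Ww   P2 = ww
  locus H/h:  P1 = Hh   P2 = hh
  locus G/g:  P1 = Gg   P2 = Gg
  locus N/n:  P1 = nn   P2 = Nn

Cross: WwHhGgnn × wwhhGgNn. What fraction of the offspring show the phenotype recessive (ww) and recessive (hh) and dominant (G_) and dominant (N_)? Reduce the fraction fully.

P(ww hh G_ N_) = 3/32

WwHhGgnn gametes: WHGn×2, WHgn×2, WhGn×2, Whgn×2, wHGn×2, wHgn×2, whGn×2, whgn×2
wwhhGgNn gametes: whGN×4, whGn×4, whgN×4, whgn×4
WwHhGgnn×wwhhGgNn grid (16·16=256): WwHhGGNn=8 WwHhGGnn=8 WwHhGgNn=16 WwHhGgnn=16 WwHhggNn=8 WwHhggnn=8 WwhhGGNn=8 WwhhGGnn=8 WwhhGgNn=16 WwhhGgnn=16 WwhhggNn=8 Wwhhggnn=8 wwHhGGNn=8 wwHhGGnn=8 wwHhGgNn=16 wwHhGgnn=16 wwHhggNn=8 wwHhggnn=8 wwhhGGNn=8 wwhhGGnn=8 wwhhGgNn=16 wwhhGgnn=16 wwhhggNn=8 wwhhggnn=8
ww hh G_ N_ hits 24/256; gcd=8; 24÷8/256÷8 = 3/32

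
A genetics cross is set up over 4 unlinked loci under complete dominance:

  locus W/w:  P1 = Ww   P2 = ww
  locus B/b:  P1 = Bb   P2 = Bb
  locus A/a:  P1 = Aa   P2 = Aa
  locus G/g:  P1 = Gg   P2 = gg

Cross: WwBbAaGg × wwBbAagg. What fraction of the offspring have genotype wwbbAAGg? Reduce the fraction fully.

WwBbAaGg gametes: WBAG×1, WBAg×1, WBaG×1, WBag×1, WbAG×1, WbAg×1, WbaG×1, Wbag×1, wBAG×1, wBAg×1, wBaG×1, wBag×1, wbAG×1, wbAg×1, wbaG×1, wbag×1
wwBbAagg gametes: wBAg×4, wBag×4, wbAg×4, wbag×4
WwBbAaGg×wwBbAagg grid (16·16=256): WwBBAAGg=4 WwBBAAgg=4 WwBBAaGg=8 WwBBAagg=8 WwBBaaGg=4 WwBBaagg=4 WwBbAAGg=8 WwBbAAgg=8 WwBbAaGg=16 WwBbAagg=16 WwBbaaGg=8 WwBbaagg=8 WwbbAAGg=4 WwbbAAgg=4 WwbbAaGg=8 WwbbAagg=8 WwbbaaGg=4 Wwbbaagg=4 wwBBAAGg=4 wwBBAAgg=4 wwBBAaGg=8 wwBBAagg=8 wwBBaaGg=4 wwBBaagg=4 wwBbAAGg=8 wwBbAAgg=8 wwBbAaGg=16 wwBbAagg=16 wwBbaaGg=8 wwBbaagg=8 wwbbAAGg=4 wwbbAAgg=4 wwbbAaGg=8 wwbbAagg=8 wwbbaaGg=4 wwbbaagg=4
wwbbAAGg hits 4/256; gcd=4; 4÷4/256÷4 = 1/64

P(wwbbAAGg) = 1/64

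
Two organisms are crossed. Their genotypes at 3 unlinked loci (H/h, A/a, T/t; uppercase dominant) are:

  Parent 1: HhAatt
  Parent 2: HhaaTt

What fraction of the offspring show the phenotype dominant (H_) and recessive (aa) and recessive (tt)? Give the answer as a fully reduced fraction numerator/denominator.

HhAatt gametes: HAt×2, Hat×2, hAt×2, hat×2
HhaaTt gametes: HaT×2, Hat×2, haT×2, hat×2
HhAatt×HhaaTt grid (8·8=64): HHAaTt=4 HHAatt=4 HHaaTt=4 HHaatt=4 HhAaTt=8 HhAatt=8 HhaaTt=8 Hhaatt=8 hhAaTt=4 hhAatt=4 hhaaTt=4 hhaatt=4
H_ aa tt hits 12/64; gcd=4; 12÷4/64÷4 = 3/16

P(H_ aa tt) = 3/16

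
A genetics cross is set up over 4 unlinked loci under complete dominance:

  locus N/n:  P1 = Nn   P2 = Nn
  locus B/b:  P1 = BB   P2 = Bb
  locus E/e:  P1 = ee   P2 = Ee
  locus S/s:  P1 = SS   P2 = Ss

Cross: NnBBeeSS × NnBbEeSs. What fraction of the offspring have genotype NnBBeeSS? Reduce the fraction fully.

NnBBeeSS gametes: NBeS×8, nBeS×8
NnBbEeSs gametes: NBES×1, NBEs×1, NBeS×1, NBes×1, NbES×1, NbEs×1, NbeS×1, Nbes×1, nBES×1, nBEs×1, nBeS×1, nBes×1, nbES×1, nbEs×1, nbeS×1, nbes×1
NnBBeeSS×NnBbEeSs grid (16·16=256): NNBBEeSS=8 NNBBEeSs=8 NNBBeeSS=8 NNBBeeSs=8 NNBbEeSS=8 NNBbEeSs=8 NNBbeeSS=8 NNBbeeSs=8 NnBBEeSS=16 NnBBEeSs=16 NnBBeeSS=16 NnBBeeSs=16 NnBbEeSS=16 NnBbEeSs=16 NnBbeeSS=16 NnBbeeSs=16 nnBBEeSS=8 nnBBEeSs=8 nnBBeeSS=8 nnBBeeSs=8 nnBbEeSS=8 nnBbEeSs=8 nnBbeeSS=8 nnBbeeSs=8
NnBBeeSS hits 16/256; gcd=16; 16÷16/256÷16 = 1/16

P(NnBBeeSS) = 1/16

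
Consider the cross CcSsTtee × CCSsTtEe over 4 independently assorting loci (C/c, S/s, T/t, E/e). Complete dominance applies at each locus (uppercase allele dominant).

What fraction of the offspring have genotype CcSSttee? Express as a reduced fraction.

P(CcSSttee) = 1/64

CcSsTtee gametes: CSTe×2, CSte×2, CsTe×2, Cste×2, cSTe×2, cSte×2, csTe×2, cste×2
CCSsTtEe gametes: CSTE×2, CSTe×2, CStE×2, CSte×2, CsTE×2, CsTe×2, CstE×2, Cste×2
CcSsTtee×CCSsTtEe grid (16·16=256): CCSSTTEe=4 CCSSTTee=4 CCSSTtEe=8 CCSSTtee=8 CCSSttEe=4 CCSSttee=4 CCSsTTEe=8 CCSsTTee=8 CCSsTtEe=16 CCSsTtee=16 CCSsttEe=8 CCSsttee=8 CCssTTEe=4 CCssTTee=4 CCssTtEe=8 CCssTtee=8 CCssttEe=4 CCssttee=4 CcSSTTEe=4 CcSSTTee=4 CcSSTtEe=8 CcSSTtee=8 CcSSttEe=4 CcSSttee=4 CcSsTTEe=8 CcSsTTee=8 CcSsTtEe=16 CcSsTtee=16 CcSsttEe=8 CcSsttee=8 CcssTTEe=4 CcssTTee=4 CcssTtEe=8 CcssTtee=8 CcssttEe=4 Ccssttee=4
CcSSttee hits 4/256; gcd=4; 4÷4/256÷4 = 1/64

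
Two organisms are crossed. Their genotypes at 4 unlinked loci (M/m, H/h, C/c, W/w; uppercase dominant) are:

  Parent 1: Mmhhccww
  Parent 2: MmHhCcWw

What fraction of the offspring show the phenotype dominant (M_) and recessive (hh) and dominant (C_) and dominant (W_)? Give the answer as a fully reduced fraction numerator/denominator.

Mmhhccww gametes: Mhcw×8, mhcw×8
MmHhCcWw gametes: MHCW×1, MHCw×1, MHcW×1, MHcw×1, MhCW×1, MhCw×1, MhcW×1, Mhcw×1, mHCW×1, mHCw×1, mHcW×1, mHcw×1, mhCW×1, mhCw×1, mhcW×1, mhcw×1
Mmhhccww×MmHhCcWw grid (16·16=256): MMHhCcWw=8 MMHhCcww=8 MMHhccWw=8 MMHhccww=8 MMhhCcWw=8 MMhhCcww=8 MMhhccWw=8 MMhhccww=8 MmHhCcWw=16 MmHhCcww=16 MmHhccWw=16 MmHhccww=16 MmhhCcWw=16 MmhhCcww=16 MmhhccWw=16 Mmhhccww=16 mmHhCcWw=8 mmHhCcww=8 mmHhccWw=8 mmHhccww=8 mmhhCcWw=8 mmhhCcww=8 mmhhccWw=8 mmhhccww=8
M_ hh C_ W_ hits 24/256; gcd=8; 24÷8/256÷8 = 3/32

P(M_ hh C_ W_) = 3/32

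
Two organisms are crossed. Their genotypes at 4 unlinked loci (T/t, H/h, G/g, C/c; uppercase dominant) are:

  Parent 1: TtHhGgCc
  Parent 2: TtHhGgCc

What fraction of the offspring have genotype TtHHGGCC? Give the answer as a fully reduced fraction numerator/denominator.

TtHhGgCc gametes: THGC×1, THGc×1, THgC×1, THgc×1, ThGC×1, ThGc×1, ThgC×1, Thgc×1, tHGC×1, tHGc×1, tHgC×1, tHgc×1, thGC×1, thGc×1, thgC×1, thgc×1
TtHhGgCc gametes: THGC×1, THGc×1, THgC×1, THgc×1, ThGC×1, ThGc×1, ThgC×1, Thgc×1, tHGC×1, tHGc×1, tHgC×1, tHgc×1, thGC×1, thGc×1, thgC×1, thgc×1
TtHhGgCc×TtHhGgCc grid (16·16=256): TTHHGGCC=1 TTHHGGCc=2 TTHHGGcc=1 TTHHGgCC=2 TTHHGgCc=4 TTHHGgcc=2 TTHHggCC=1 TTHHggCc=2 TTHHggcc=1 TTHhGGCC=2 TTHhGGCc=4 TTHhGGcc=2 TTHhGgCC=4 TTHhGgCc=8 TTHhGgcc=4 TTHhggCC=2 TTHhggCc=4 TTHhggcc=2 TThhGGCC=1 TThhGGCc=2 TThhGGcc=1 TThhGgCC=2 TThhGgCc=4 TThhGgcc=2 TThhggCC=1 TThhggCc=2 TThhggcc=1 TtHHGGCC=2 TtHHGGCc=4 TtHHGGcc=2 TtHHGgCC=4 TtHHGgCc=8 TtHHGgcc=4 TtHHggCC=2 TtHHggCc=4 TtHHggcc=2 TtHhGGCC=4 TtHhGGCc=8 TtHhGGcc=4 TtHhGgCC=8 TtHhGgCc=16 TtHhGgcc=8 TtHhggCC=4 TtHhggCc=8 TtHhggcc=4 TthhGGCC=2 TthhGGCc=4 TthhGGcc=2 TthhGgCC=4 TthhGgCc=8 TthhGgcc=4 TthhggCC=2 TthhggCc=4 Tthhggcc=2 ttHHGGCC=1 ttHHGGCc=2 ttHHGGcc=1 ttHHGgCC=2 ttHHGgCc=4 ttHHGgcc=2 ttHHggCC=1 ttHHggCc=2 ttHHggcc=1 ttHhGGCC=2 ttHhGGCc=4 ttHhGGcc=2 ttHhGgCC=4 ttHhGgCc=8 ttHhGgcc=4 ttHhggCC=2 ttHhggCc=4 ttHhggcc=2 tthhGGCC=1 tthhGGCc=2 tthhGGcc=1 tthhGgCC=2 tthhGgCc=4 tthhGgcc=2 tthhggCC=1 tthhggCc=2 tthhggcc=1
TtHHGGCC hits 2/256; gcd=2; 2÷2/256÷2 = 1/128

P(TtHHGGCC) = 1/128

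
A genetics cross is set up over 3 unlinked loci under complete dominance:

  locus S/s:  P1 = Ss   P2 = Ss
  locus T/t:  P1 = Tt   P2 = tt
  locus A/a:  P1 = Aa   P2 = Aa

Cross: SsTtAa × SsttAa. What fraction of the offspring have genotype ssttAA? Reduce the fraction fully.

SsTtAa gametes: STA×1, STa×1, StA×1, Sta×1, sTA×1, sTa×1, stA×1, sta×1
SsttAa gametes: StA×2, Sta×2, stA×2, sta×2
SsTtAa×SsttAa grid (8·8=64): SSTtAA=2 SSTtAa=4 SSTtaa=2 SSttAA=2 SSttAa=4 SSttaa=2 SsTtAA=4 SsTtAa=8 SsTtaa=4 SsttAA=4 SsttAa=8 Ssttaa=4 ssTtAA=2 ssTtAa=4 ssTtaa=2 ssttAA=2 ssttAa=4 ssttaa=2
ssttAA hits 2/64; gcd=2; 2÷2/64÷2 = 1/32

P(ssttAA) = 1/32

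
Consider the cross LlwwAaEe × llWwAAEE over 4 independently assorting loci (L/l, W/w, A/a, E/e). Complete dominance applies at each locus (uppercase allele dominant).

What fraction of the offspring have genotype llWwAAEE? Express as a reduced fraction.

LlwwAaEe gametes: LwAE×2, LwAe×2, LwaE×2, Lwae×2, lwAE×2, lwAe×2, lwaE×2, lwae×2
llWwAAEE gametes: lWAE×8, lwAE×8
LlwwAaEe×llWwAAEE grid (16·16=256): LlWwAAEE=16 LlWwAAEe=16 LlWwAaEE=16 LlWwAaEe=16 LlwwAAEE=16 LlwwAAEe=16 LlwwAaEE=16 LlwwAaEe=16 llWwAAEE=16 llWwAAEe=16 llWwAaEE=16 llWwAaEe=16 llwwAAEE=16 llwwAAEe=16 llwwAaEE=16 llwwAaEe=16
llWwAAEE hits 16/256; gcd=16; 16÷16/256÷16 = 1/16

P(llWwAAEE) = 1/16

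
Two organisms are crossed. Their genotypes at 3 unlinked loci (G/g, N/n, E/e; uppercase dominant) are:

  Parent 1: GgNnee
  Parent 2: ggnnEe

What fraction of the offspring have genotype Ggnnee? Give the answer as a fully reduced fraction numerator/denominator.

P(Ggnnee) = 1/8

GgNnee gametes: GNe×2, Gne×2, gNe×2, gne×2
ggnnEe gametes: gnE×4, gne×4
GgNnee×ggnnEe grid (8·8=64): GgNnEe=8 GgNnee=8 GgnnEe=8 Ggnnee=8 ggNnEe=8 ggNnee=8 ggnnEe=8 ggnnee=8
Ggnnee hits 8/64; gcd=8; 8÷8/64÷8 = 1/8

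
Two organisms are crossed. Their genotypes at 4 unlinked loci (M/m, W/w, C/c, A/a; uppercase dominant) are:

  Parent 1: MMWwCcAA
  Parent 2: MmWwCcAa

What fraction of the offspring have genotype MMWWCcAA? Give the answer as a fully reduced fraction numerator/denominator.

P(MMWWCcAA) = 1/32

MMWwCcAA gametes: MWCA×4, MWcA×4, MwCA×4, MwcA×4
MmWwCcAa gametes: MWCA×1, MWCa×1, MWcA×1, MWca×1, MwCA×1, MwCa×1, MwcA×1, Mwca×1, mWCA×1, mWCa×1, mWcA×1, mWca×1, mwCA×1, mwCa×1, mwcA×1, mwca×1
MMWwCcAA×MmWwCcAa grid (16·16=256): MMWWCCAA=4 MMWWCCAa=4 MMWWCcAA=8 MMWWCcAa=8 MMWWccAA=4 MMWWccAa=4 MMWwCCAA=8 MMWwCCAa=8 MMWwCcAA=16 MMWwCcAa=16 MMWwccAA=8 MMWwccAa=8 MMwwCCAA=4 MMwwCCAa=4 MMwwCcAA=8 MMwwCcAa=8 MMwwccAA=4 MMwwccAa=4 MmWWCCAA=4 MmWWCCAa=4 MmWWCcAA=8 MmWWCcAa=8 MmWWccAA=4 MmWWccAa=4 MmWwCCAA=8 MmWwCCAa=8 MmWwCcAA=16 MmWwCcAa=16 MmWwccAA=8 MmWwccAa=8 MmwwCCAA=4 MmwwCCAa=4 MmwwCcAA=8 MmwwCcAa=8 MmwwccAA=4 MmwwccAa=4
MMWWCcAA hits 8/256; gcd=8; 8÷8/256÷8 = 1/32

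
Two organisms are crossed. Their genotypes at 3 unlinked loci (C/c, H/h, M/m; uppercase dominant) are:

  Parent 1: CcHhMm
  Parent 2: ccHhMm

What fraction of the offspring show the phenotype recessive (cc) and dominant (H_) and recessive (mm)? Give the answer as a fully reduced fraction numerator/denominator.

CcHhMm gametes: CHM×1, CHm×1, ChM×1, Chm×1, cHM×1, cHm×1, chM×1, chm×1
ccHhMm gametes: cHM×2, cHm×2, chM×2, chm×2
CcHhMm×ccHhMm grid (8·8=64): CcHHMM=2 CcHHMm=4 CcHHmm=2 CcHhMM=4 CcHhMm=8 CcHhmm=4 CchhMM=2 CchhMm=4 Cchhmm=2 ccHHMM=2 ccHHMm=4 ccHHmm=2 ccHhMM=4 ccHhMm=8 ccHhmm=4 cchhMM=2 cchhMm=4 cchhmm=2
cc H_ mm hits 6/64; gcd=2; 6÷2/64÷2 = 3/32

P(cc H_ mm) = 3/32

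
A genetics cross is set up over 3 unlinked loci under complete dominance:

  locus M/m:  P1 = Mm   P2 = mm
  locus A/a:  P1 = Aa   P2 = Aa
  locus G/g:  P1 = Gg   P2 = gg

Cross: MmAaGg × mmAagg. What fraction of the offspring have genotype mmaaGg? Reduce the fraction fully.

P(mmaaGg) = 1/16

MmAaGg gametes: MAG×1, MAg×1, MaG×1, Mag×1, mAG×1, mAg×1, maG×1, mag×1
mmAagg gametes: mAg×4, mag×4
MmAaGg×mmAagg grid (8·8=64): MmAAGg=4 MmAAgg=4 MmAaGg=8 MmAagg=8 MmaaGg=4 Mmaagg=4 mmAAGg=4 mmAAgg=4 mmAaGg=8 mmAagg=8 mmaaGg=4 mmaagg=4
mmaaGg hits 4/64; gcd=4; 4÷4/64÷4 = 1/16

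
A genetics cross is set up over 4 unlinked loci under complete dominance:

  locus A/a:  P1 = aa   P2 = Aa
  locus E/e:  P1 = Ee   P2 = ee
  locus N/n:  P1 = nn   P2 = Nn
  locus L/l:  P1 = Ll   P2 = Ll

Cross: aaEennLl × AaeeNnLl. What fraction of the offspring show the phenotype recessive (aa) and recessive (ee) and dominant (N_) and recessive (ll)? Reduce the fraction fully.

aaEennLl gametes: aEnL×4, aEnl×4, aenL×4, aenl×4
AaeeNnLl gametes: AeNL×2, AeNl×2, AenL×2, Aenl×2, aeNL×2, aeNl×2, aenL×2, aenl×2
aaEennLl×AaeeNnLl grid (16·16=256): AaEeNnLL=8 AaEeNnLl=16 AaEeNnll=8 AaEennLL=8 AaEennLl=16 AaEennll=8 AaeeNnLL=8 AaeeNnLl=16 AaeeNnll=8 AaeennLL=8 AaeennLl=16 Aaeennll=8 aaEeNnLL=8 aaEeNnLl=16 aaEeNnll=8 aaEennLL=8 aaEennLl=16 aaEennll=8 aaeeNnLL=8 aaeeNnLl=16 aaeeNnll=8 aaeennLL=8 aaeennLl=16 aaeennll=8
aa ee N_ ll hits 8/256; gcd=8; 8÷8/256÷8 = 1/32

P(aa ee N_ ll) = 1/32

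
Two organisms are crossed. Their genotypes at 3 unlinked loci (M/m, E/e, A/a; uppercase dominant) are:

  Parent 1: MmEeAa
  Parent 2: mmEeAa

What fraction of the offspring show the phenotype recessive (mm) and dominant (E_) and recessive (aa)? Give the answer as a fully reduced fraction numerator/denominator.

MmEeAa gametes: MEA×1, MEa×1, MeA×1, Mea×1, mEA×1, mEa×1, meA×1, mea×1
mmEeAa gametes: mEA×2, mEa×2, meA×2, mea×2
MmEeAa×mmEeAa grid (8·8=64): MmEEAA=2 MmEEAa=4 MmEEaa=2 MmEeAA=4 MmEeAa=8 MmEeaa=4 MmeeAA=2 MmeeAa=4 Mmeeaa=2 mmEEAA=2 mmEEAa=4 mmEEaa=2 mmEeAA=4 mmEeAa=8 mmEeaa=4 mmeeAA=2 mmeeAa=4 mmeeaa=2
mm E_ aa hits 6/64; gcd=2; 6÷2/64÷2 = 3/32

P(mm E_ aa) = 3/32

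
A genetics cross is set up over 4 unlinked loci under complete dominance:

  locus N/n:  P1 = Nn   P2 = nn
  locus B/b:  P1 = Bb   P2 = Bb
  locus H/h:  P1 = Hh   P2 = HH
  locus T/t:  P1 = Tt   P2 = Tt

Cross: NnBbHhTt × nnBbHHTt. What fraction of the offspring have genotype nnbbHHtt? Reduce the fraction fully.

NnBbHhTt gametes: NBHT×1, NBHt×1, NBhT×1, NBht×1, NbHT×1, NbHt×1, NbhT×1, Nbht×1, nBHT×1, nBHt×1, nBhT×1, nBht×1, nbHT×1, nbHt×1, nbhT×1, nbht×1
nnBbHHTt gametes: nBHT×4, nBHt×4, nbHT×4, nbHt×4
NnBbHhTt×nnBbHHTt grid (16·16=256): NnBBHHTT=4 NnBBHHTt=8 NnBBHHtt=4 NnBBHhTT=4 NnBBHhTt=8 NnBBHhtt=4 NnBbHHTT=8 NnBbHHTt=16 NnBbHHtt=8 NnBbHhTT=8 NnBbHhTt=16 NnBbHhtt=8 NnbbHHTT=4 NnbbHHTt=8 NnbbHHtt=4 NnbbHhTT=4 NnbbHhTt=8 NnbbHhtt=4 nnBBHHTT=4 nnBBHHTt=8 nnBBHHtt=4 nnBBHhTT=4 nnBBHhTt=8 nnBBHhtt=4 nnBbHHTT=8 nnBbHHTt=16 nnBbHHtt=8 nnBbHhTT=8 nnBbHhTt=16 nnBbHhtt=8 nnbbHHTT=4 nnbbHHTt=8 nnbbHHtt=4 nnbbHhTT=4 nnbbHhTt=8 nnbbHhtt=4
nnbbHHtt hits 4/256; gcd=4; 4÷4/256÷4 = 1/64

P(nnbbHHtt) = 1/64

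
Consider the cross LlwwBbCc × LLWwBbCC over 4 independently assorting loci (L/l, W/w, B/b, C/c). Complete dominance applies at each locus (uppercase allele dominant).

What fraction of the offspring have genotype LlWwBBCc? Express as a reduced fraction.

P(LlWwBBCc) = 1/32

LlwwBbCc gametes: LwBC×2, LwBc×2, LwbC×2, Lwbc×2, lwBC×2, lwBc×2, lwbC×2, lwbc×2
LLWwBbCC gametes: LWBC×4, LWbC×4, LwBC×4, LwbC×4
LlwwBbCc×LLWwBbCC grid (16·16=256): LLWwBBCC=8 LLWwBBCc=8 LLWwBbCC=16 LLWwBbCc=16 LLWwbbCC=8 LLWwbbCc=8 LLwwBBCC=8 LLwwBBCc=8 LLwwBbCC=16 LLwwBbCc=16 LLwwbbCC=8 LLwwbbCc=8 LlWwBBCC=8 LlWwBBCc=8 LlWwBbCC=16 LlWwBbCc=16 LlWwbbCC=8 LlWwbbCc=8 LlwwBBCC=8 LlwwBBCc=8 LlwwBbCC=16 LlwwBbCc=16 LlwwbbCC=8 LlwwbbCc=8
LlWwBBCc hits 8/256; gcd=8; 8÷8/256÷8 = 1/32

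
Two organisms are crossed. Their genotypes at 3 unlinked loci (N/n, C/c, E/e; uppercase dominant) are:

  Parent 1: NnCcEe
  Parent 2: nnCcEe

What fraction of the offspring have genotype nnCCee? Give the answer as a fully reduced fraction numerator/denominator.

NnCcEe gametes: NCE×1, NCe×1, NcE×1, Nce×1, nCE×1, nCe×1, ncE×1, nce×1
nnCcEe gametes: nCE×2, nCe×2, ncE×2, nce×2
NnCcEe×nnCcEe grid (8·8=64): NnCCEE=2 NnCCEe=4 NnCCee=2 NnCcEE=4 NnCcEe=8 NnCcee=4 NnccEE=2 NnccEe=4 Nnccee=2 nnCCEE=2 nnCCEe=4 nnCCee=2 nnCcEE=4 nnCcEe=8 nnCcee=4 nnccEE=2 nnccEe=4 nnccee=2
nnCCee hits 2/64; gcd=2; 2÷2/64÷2 = 1/32

P(nnCCee) = 1/32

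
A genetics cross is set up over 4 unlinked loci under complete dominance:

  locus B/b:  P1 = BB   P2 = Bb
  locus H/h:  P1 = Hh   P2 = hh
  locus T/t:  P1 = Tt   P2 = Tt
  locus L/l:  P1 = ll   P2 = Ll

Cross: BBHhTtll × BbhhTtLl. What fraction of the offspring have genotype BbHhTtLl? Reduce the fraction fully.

BBHhTtll gametes: BHTl×4, BHtl×4, BhTl×4, Bhtl×4
BbhhTtLl gametes: BhTL×2, BhTl×2, BhtL×2, Bhtl×2, bhTL×2, bhTl×2, bhtL×2, bhtl×2
BBHhTtll×BbhhTtLl grid (16·16=256): BBHhTTLl=8 BBHhTTll=8 BBHhTtLl=16 BBHhTtll=16 BBHhttLl=8 BBHhttll=8 BBhhTTLl=8 BBhhTTll=8 BBhhTtLl=16 BBhhTtll=16 BBhhttLl=8 BBhhttll=8 BbHhTTLl=8 BbHhTTll=8 BbHhTtLl=16 BbHhTtll=16 BbHhttLl=8 BbHhttll=8 BbhhTTLl=8 BbhhTTll=8 BbhhTtLl=16 BbhhTtll=16 BbhhttLl=8 Bbhhttll=8
BbHhTtLl hits 16/256; gcd=16; 16÷16/256÷16 = 1/16

P(BbHhTtLl) = 1/16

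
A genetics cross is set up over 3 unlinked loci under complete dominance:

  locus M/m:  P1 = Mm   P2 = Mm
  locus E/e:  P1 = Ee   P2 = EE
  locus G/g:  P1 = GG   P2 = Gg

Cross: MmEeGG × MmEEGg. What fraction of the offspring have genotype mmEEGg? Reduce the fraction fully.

P(mmEEGg) = 1/16

MmEeGG gametes: MEG×2, MeG×2, mEG×2, meG×2
MmEEGg gametes: MEG×2, MEg×2, mEG×2, mEg×2
MmEeGG×MmEEGg grid (8·8=64): MMEEGG=4 MMEEGg=4 MMEeGG=4 MMEeGg=4 MmEEGG=8 MmEEGg=8 MmEeGG=8 MmEeGg=8 mmEEGG=4 mmEEGg=4 mmEeGG=4 mmEeGg=4
mmEEGg hits 4/64; gcd=4; 4÷4/64÷4 = 1/16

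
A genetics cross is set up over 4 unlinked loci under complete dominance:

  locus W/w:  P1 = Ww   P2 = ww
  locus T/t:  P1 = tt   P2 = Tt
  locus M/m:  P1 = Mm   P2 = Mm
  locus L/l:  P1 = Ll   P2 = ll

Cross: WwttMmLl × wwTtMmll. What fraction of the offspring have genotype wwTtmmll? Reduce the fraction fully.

P(wwTtmmll) = 1/32

WwttMmLl gametes: WtML×2, WtMl×2, WtmL×2, Wtml×2, wtML×2, wtMl×2, wtmL×2, wtml×2
wwTtMmll gametes: wTMl×4, wTml×4, wtMl×4, wtml×4
WwttMmLl×wwTtMmll grid (16·16=256): WwTtMMLl=8 WwTtMMll=8 WwTtMmLl=16 WwTtMmll=16 WwTtmmLl=8 WwTtmmll=8 WwttMMLl=8 WwttMMll=8 WwttMmLl=16 WwttMmll=16 WwttmmLl=8 Wwttmmll=8 wwTtMMLl=8 wwTtMMll=8 wwTtMmLl=16 wwTtMmll=16 wwTtmmLl=8 wwTtmmll=8 wwttMMLl=8 wwttMMll=8 wwttMmLl=16 wwttMmll=16 wwttmmLl=8 wwttmmll=8
wwTtmmll hits 8/256; gcd=8; 8÷8/256÷8 = 1/32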